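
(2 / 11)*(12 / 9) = 8/33 = 0.24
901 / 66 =13.65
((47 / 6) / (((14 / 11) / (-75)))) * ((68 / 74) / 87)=-219725/45066 = -4.88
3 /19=0.16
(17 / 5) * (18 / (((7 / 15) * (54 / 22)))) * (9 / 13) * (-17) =-57222/91 = -628.81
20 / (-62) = -0.32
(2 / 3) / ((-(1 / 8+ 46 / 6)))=-16/187 = -0.09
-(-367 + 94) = 273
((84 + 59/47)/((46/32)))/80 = 4007/5405 = 0.74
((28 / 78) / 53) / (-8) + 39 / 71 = 321955/587028 = 0.55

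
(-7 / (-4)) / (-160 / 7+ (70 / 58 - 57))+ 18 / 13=1131079/830232 = 1.36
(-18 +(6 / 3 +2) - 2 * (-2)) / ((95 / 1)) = -2/19 = -0.11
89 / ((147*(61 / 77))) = 979/1281 = 0.76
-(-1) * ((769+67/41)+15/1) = 32211/41 = 785.63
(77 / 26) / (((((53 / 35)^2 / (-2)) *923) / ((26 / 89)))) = -188650/230750923 = 0.00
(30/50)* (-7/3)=-7/5 = -1.40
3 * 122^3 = 5447544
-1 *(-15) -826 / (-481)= 8041/481 = 16.72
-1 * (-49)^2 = -2401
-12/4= -3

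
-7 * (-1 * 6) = 42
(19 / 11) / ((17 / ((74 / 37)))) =38/187 = 0.20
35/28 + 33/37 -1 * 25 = -3383/148 = -22.86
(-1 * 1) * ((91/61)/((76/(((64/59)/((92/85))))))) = -0.02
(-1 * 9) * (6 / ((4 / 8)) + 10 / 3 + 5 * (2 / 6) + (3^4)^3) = -4783122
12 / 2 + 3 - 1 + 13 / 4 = 45/4 = 11.25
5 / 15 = 1/3 = 0.33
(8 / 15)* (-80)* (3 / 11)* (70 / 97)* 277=-2481920/1067 = -2326.07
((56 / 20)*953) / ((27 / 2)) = 26684/135 = 197.66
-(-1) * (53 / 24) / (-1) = -53/24 = -2.21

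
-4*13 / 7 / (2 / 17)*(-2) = 884/7 = 126.29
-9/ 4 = -2.25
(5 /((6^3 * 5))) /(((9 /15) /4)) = 5/162 = 0.03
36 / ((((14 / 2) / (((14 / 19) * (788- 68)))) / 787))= 2147267.37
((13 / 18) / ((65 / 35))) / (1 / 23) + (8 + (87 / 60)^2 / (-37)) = 2249431/133200 = 16.89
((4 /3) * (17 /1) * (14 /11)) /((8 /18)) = 714/11 = 64.91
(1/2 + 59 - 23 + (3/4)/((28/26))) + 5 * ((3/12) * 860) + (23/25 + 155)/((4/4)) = 1775363/1400 = 1268.12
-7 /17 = -0.41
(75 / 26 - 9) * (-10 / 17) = 795/221 = 3.60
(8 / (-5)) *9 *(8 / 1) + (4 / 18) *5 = -5134/45 = -114.09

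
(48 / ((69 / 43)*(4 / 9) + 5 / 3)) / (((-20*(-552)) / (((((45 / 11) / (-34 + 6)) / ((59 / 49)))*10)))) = -40635/18330356 = 0.00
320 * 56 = 17920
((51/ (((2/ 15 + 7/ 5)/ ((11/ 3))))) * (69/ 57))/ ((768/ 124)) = 28985/1216 = 23.84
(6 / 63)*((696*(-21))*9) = -12528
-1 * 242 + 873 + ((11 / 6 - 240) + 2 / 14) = 16505/42 = 392.98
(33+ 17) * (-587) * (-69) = 2025150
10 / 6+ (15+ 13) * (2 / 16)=31/6 = 5.17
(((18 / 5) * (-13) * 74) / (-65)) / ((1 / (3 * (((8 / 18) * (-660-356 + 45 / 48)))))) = -1802751/25 = -72110.04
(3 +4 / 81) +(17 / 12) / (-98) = 96365/31752 = 3.03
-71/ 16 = -4.44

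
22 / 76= 11/38 = 0.29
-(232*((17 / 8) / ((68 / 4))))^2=-841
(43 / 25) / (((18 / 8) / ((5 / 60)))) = 43/675 = 0.06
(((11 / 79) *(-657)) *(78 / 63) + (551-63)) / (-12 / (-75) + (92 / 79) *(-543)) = -2590375/4370044 = -0.59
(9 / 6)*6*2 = 18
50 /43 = 1.16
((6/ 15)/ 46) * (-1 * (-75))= 15/23 = 0.65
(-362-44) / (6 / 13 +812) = -2639/5281 = -0.50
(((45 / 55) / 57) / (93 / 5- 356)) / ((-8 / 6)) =45/1410332 = 0.00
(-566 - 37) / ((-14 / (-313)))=-188739/14 = -13481.36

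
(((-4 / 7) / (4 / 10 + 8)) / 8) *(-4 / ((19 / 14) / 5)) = 50/399 = 0.13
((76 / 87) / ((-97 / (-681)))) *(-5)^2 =431300/2813 = 153.32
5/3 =1.67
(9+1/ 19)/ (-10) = -86/95 = -0.91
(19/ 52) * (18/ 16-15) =-2109/416 = -5.07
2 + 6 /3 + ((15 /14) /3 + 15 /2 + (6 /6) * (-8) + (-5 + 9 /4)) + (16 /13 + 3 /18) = 2735/1092 = 2.50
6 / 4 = 3/2 = 1.50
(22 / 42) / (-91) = -0.01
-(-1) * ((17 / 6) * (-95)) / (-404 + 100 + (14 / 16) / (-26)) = 167960/189717 = 0.89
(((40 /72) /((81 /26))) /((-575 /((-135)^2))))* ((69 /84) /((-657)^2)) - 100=-604308665/6043086 = -100.00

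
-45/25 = -9/5 = -1.80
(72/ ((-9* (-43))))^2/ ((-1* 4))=-16/1849 = -0.01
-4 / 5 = -0.80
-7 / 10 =-0.70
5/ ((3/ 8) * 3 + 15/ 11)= 440/219 = 2.01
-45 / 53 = -0.85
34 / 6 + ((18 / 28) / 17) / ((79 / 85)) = 5.71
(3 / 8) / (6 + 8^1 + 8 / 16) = 3/116 = 0.03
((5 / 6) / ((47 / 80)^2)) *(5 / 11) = 80000/72897 = 1.10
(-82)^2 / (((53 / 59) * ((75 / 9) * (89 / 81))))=96401988/117925 = 817.49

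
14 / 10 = 7/5 = 1.40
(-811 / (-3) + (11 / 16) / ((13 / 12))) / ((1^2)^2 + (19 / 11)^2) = 5114791/75192 = 68.02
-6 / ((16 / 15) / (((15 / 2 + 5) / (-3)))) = 375/16 = 23.44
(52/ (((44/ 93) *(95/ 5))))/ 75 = 403/5225 = 0.08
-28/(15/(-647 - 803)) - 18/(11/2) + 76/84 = 208231/77 = 2704.30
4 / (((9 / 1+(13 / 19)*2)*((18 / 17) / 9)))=646/197 = 3.28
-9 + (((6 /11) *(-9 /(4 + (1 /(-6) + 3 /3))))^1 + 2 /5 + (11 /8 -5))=-168951/12760 = -13.24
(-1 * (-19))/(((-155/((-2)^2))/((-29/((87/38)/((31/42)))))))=1444/315 = 4.58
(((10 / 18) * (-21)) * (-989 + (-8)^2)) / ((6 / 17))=550375/18 = 30576.39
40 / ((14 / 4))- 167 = -1089/7 = -155.57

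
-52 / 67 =-0.78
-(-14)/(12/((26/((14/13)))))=169/6 = 28.17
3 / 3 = 1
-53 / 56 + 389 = 21731/56 = 388.05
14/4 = 7/2 = 3.50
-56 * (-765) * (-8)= -342720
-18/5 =-3.60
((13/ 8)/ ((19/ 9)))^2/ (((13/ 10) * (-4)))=-5265/46208 = -0.11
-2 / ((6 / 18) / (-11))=66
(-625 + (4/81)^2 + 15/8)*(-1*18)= 32706457/2916 = 11216.21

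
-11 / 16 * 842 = -4631/8 = -578.88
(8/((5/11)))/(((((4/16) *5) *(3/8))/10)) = 5632/15 = 375.47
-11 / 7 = -1.57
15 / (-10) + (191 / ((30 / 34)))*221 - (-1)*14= 1435549/30 = 47851.63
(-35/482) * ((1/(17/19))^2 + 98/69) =-1863085/9611562 = -0.19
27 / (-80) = -0.34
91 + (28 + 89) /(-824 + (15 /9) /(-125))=5615116/61801 = 90.86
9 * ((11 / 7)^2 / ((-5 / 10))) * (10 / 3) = -7260/49 = -148.16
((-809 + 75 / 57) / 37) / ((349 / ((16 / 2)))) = -122768/245347 = -0.50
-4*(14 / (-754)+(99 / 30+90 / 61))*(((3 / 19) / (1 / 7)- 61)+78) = -752624528/2184715 = -344.50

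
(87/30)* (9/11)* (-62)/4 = -36.78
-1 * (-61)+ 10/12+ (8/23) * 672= 40789/138 = 295.57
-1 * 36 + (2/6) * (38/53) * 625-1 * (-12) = 19934/159 = 125.37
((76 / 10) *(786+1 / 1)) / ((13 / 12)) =358872/65 = 5521.11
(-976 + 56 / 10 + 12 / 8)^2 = 93876721/100 = 938767.21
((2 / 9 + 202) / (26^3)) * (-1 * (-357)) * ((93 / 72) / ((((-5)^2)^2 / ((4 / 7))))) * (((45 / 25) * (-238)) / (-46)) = 438991/9717500 = 0.05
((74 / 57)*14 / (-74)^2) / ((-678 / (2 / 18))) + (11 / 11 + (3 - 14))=-128691187/12869118 = -10.00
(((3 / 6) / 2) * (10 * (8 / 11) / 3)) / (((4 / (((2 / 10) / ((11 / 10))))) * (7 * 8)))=5/10164 = 0.00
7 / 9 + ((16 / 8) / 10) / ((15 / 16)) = 223/225 = 0.99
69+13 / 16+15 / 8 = 1147/16 = 71.69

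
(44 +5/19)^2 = 707281/361 = 1959.23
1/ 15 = 0.07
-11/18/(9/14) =-77/81 = -0.95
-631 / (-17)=631/17 = 37.12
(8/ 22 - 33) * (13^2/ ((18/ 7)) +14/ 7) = -437621/198 = -2210.21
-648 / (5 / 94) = -60912/5 = -12182.40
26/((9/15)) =43.33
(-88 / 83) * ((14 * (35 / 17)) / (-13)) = 2.35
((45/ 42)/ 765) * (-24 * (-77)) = 44/17 = 2.59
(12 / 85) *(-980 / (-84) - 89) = -928/85 = -10.92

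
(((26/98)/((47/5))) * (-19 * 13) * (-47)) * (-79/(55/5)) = -1268345/539 = -2353.14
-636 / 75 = -212/25 = -8.48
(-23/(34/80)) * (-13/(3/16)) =191360/51 = 3752.16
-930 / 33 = -310/11 = -28.18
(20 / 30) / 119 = 2/357 = 0.01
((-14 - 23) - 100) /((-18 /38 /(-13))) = -33839/9 = -3759.89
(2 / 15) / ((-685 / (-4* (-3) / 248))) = -1/106175 = 0.00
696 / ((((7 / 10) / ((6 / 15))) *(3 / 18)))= 16704/7 = 2386.29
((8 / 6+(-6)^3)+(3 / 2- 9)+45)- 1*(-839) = 3971/6 = 661.83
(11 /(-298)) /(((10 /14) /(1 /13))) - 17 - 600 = -11951367/19370 = -617.00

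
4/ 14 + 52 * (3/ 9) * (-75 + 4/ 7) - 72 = -28598/21 = -1361.81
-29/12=-2.42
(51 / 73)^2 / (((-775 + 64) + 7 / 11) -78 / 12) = -19074/28014553 = 0.00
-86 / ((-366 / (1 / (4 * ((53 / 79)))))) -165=-6397943/38796 = -164.91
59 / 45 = 1.31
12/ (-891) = -4/297 = -0.01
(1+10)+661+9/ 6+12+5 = 1381/2 = 690.50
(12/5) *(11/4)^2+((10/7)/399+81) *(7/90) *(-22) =-8651159/71820 = -120.46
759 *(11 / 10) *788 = 3289506/5 = 657901.20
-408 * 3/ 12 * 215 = -21930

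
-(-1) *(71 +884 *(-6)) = -5233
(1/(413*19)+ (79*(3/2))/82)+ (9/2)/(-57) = 1758305/1286908 = 1.37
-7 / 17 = -0.41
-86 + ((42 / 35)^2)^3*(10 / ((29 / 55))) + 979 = 17212057/18125 = 949.63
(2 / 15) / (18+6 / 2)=2/315 = 0.01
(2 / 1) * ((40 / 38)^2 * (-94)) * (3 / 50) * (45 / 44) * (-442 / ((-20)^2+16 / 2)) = 54990/3971 = 13.85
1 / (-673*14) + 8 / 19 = 75357/179018 = 0.42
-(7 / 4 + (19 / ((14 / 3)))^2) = -898/49 = -18.33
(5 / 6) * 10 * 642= 5350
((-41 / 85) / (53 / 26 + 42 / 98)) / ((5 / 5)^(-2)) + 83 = 3160233/38165 = 82.80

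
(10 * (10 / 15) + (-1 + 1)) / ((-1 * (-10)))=0.67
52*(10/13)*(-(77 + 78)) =-6200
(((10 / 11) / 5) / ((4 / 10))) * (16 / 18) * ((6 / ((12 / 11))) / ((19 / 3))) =20/57 = 0.35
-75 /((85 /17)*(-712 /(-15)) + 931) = -45/701 = -0.06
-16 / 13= -1.23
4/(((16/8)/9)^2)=81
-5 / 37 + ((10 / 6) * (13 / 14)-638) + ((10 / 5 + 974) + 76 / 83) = 43896205/128982 = 340.33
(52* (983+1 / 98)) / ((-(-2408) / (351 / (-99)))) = -48841845/648956 = -75.26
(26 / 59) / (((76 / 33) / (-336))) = -64.29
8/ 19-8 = -144/19 = -7.58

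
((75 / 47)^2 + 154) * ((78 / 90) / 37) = 4495543/1225995 = 3.67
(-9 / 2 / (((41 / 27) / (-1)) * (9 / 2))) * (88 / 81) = 88/123 = 0.72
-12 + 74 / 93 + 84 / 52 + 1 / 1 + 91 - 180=-117985/1209 = -97.59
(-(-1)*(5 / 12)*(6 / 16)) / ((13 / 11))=55/416 = 0.13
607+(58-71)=594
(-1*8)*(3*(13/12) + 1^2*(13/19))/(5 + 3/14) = -8372/1387 = -6.04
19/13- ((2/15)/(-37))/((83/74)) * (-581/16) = 1.34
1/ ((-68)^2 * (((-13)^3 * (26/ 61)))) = -61/264132128 = 0.00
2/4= 1/2 = 0.50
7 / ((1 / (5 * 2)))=70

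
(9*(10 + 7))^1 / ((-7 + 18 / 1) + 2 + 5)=17/2 = 8.50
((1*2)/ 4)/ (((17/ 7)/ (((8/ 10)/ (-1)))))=-14/85 = -0.16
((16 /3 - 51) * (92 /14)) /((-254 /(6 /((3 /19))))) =119738/2667 = 44.90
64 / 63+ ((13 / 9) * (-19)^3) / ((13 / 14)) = -672118/63 = -10668.54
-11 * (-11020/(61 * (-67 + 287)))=551/61 = 9.03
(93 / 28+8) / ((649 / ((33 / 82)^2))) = 31383/11108048 = 0.00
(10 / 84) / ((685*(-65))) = -1/374010 = 0.00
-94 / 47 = -2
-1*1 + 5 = 4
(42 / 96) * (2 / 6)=7/48 = 0.15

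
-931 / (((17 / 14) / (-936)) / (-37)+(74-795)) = 451393488/349575391 = 1.29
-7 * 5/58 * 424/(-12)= 1855/87 = 21.32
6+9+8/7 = 113/7 = 16.14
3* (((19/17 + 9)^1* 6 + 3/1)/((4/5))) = 238.90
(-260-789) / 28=-1049/28 = -37.46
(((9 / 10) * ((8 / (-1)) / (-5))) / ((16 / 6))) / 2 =27/100 = 0.27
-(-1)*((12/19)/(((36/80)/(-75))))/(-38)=1000/361 = 2.77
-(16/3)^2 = -256/9 = -28.44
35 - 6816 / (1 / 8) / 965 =-20753/965 = -21.51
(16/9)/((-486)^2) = 4/531441 = 0.00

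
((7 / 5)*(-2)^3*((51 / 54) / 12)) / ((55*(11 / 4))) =-476/81675 = -0.01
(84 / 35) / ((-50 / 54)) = -324/125 = -2.59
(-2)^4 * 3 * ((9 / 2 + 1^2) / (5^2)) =264/25 = 10.56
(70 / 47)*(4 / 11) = 280/517 = 0.54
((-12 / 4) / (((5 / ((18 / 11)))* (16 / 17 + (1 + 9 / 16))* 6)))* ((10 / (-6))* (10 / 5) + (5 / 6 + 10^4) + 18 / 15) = -40794696/62425 = -653.50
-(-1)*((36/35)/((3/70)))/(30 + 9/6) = 16/21 = 0.76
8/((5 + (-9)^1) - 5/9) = -72/41 = -1.76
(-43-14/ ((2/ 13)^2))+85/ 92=-58289/92 = -633.58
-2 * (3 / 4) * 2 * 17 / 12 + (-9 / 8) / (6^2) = -4.28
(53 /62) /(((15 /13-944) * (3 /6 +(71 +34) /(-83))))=57187/48255809 = 0.00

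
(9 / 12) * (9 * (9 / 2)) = 243/8 = 30.38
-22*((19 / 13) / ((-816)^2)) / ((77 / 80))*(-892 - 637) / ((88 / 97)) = 1280885/15148224 = 0.08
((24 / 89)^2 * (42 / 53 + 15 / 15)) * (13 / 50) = 71136/2099065 = 0.03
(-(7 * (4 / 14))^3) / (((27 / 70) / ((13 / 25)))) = -1456/135 = -10.79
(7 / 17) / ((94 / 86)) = 0.38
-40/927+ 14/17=12298/15759 = 0.78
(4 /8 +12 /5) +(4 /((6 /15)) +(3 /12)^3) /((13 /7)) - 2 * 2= 17859/4160 = 4.29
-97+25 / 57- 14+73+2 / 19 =-2135/57 = -37.46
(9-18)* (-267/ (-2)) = -1201.50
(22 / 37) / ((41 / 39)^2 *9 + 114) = 3718/775039 = 0.00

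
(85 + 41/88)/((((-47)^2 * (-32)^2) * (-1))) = -7521/199057408 = 0.00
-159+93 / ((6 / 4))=-97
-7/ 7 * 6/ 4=-3/2 = -1.50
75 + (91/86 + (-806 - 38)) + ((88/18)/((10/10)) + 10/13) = -7670099/10062 = -762.28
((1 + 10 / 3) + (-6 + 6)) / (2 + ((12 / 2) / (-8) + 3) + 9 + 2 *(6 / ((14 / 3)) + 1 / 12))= 364/1343 = 0.27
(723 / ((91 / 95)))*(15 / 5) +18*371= 813753/91 = 8942.34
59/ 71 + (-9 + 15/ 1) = 485/71 = 6.83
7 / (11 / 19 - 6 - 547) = -0.01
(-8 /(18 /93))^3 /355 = -1906624/9585 = -198.92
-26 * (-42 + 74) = -832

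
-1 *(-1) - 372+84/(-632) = -58639/158 = -371.13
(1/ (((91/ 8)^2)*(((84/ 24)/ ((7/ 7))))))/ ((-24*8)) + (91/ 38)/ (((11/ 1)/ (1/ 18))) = 5269981/436143708 = 0.01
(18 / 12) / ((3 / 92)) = 46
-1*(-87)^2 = -7569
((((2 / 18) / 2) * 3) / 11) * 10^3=500/33 = 15.15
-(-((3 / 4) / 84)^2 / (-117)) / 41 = -1/60173568 = 0.00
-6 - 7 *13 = -97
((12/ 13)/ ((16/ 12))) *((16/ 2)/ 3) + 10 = 154/13 = 11.85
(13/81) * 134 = 1742/81 = 21.51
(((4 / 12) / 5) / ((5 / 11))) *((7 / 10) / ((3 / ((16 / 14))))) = 44/1125 = 0.04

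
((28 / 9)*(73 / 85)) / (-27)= -2044/20655 = -0.10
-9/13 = -0.69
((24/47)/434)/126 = 2/214179 = 0.00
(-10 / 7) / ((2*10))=-1/14 = -0.07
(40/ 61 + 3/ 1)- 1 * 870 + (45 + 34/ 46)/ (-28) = -8524410/9821 = -867.98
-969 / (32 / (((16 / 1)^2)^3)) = -508035072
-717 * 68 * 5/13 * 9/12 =-182835/13 = -14064.23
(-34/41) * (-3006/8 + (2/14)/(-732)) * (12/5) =65461696/87535 = 747.83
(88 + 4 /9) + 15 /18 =1607/18 = 89.28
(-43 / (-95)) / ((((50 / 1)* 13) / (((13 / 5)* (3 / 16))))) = 129/380000 = 0.00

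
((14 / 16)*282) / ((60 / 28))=2303/20 = 115.15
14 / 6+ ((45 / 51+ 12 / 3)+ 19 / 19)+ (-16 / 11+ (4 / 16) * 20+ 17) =16135/561 = 28.76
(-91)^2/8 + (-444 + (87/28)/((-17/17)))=32929/56 = 588.02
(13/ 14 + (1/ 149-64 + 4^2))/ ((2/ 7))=-98177/596 = -164.73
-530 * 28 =-14840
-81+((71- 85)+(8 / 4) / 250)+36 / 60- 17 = -13924/125 = -111.39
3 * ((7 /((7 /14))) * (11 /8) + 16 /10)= 1251/20 = 62.55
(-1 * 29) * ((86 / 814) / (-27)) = 1247/10989 = 0.11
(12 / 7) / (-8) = -3/14 = -0.21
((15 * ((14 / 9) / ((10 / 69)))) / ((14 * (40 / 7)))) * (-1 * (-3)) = 483/80 = 6.04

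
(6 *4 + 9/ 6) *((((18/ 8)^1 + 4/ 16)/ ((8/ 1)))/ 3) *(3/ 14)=255/448 = 0.57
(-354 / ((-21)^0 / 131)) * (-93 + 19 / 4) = 8185011/2 = 4092505.50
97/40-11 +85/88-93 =-11067/110 = -100.61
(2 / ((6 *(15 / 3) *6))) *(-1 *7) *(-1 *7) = 49/90 = 0.54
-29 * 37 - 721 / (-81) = -1064.10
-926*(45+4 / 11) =-42006.73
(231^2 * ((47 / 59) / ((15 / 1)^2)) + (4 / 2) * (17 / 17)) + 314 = 744763/1475 = 504.92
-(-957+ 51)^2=-820836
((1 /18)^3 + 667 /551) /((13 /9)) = 134155/160056 = 0.84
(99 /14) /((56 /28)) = 99/28 = 3.54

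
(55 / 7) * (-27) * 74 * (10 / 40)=-54945/14 = -3924.64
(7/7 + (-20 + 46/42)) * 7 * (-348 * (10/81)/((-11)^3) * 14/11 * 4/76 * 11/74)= -3053120/75791133 = -0.04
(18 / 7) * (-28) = -72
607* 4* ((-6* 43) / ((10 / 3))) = -939636/5 = -187927.20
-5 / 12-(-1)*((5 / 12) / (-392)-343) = -538479/1568 = -343.42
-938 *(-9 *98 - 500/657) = 544015612/657 = 828029.85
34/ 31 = 1.10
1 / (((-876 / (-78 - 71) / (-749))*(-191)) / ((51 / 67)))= 1897217/3736724 = 0.51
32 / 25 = 1.28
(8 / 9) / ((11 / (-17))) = -136/99 = -1.37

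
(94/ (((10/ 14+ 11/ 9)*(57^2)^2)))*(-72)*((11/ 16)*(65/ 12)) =-235235/190789944 = 0.00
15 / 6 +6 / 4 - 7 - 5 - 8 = -16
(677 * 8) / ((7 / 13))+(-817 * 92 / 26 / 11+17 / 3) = 29432827/3003 = 9801.14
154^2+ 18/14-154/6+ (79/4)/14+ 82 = 3994205/168 = 23775.03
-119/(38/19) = -119/2 = -59.50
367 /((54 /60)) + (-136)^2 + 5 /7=1190983/63 = 18904.49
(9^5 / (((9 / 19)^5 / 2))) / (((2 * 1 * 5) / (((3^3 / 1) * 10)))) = 133709346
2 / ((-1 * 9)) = -0.22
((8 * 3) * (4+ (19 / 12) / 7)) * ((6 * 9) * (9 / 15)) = 23004/7 = 3286.29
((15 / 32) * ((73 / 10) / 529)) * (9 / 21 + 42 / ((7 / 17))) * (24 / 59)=471069/1747816 = 0.27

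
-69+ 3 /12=-275/4 = -68.75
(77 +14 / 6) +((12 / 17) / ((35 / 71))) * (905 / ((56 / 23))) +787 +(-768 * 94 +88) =-353385701/4998 = -70705.42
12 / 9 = 4/3 = 1.33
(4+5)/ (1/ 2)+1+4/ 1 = 23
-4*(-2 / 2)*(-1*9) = -36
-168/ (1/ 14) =-2352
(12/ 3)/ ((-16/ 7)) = -7/4 = -1.75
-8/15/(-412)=2/1545 = 0.00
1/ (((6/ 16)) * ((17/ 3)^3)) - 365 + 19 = -345.99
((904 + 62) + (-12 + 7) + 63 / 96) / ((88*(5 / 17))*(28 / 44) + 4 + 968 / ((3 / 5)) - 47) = 1569423/2589664 = 0.61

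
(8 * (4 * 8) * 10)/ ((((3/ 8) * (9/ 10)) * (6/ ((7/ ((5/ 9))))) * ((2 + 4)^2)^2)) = 8960/729 = 12.29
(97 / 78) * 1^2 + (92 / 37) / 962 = 133069/106782 = 1.25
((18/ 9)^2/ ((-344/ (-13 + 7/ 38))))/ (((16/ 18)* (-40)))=-4383/1045760 = 0.00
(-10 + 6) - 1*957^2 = -915853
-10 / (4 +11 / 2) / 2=-10/19 = -0.53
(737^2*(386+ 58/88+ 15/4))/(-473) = -38556021/86 = -448325.83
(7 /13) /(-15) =-7/195 = -0.04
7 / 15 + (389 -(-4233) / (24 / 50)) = 552493/60 = 9208.22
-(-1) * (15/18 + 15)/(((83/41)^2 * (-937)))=-159695/38729958 = 0.00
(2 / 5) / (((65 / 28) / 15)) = 168/65 = 2.58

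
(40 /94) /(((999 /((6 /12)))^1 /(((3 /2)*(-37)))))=-5/423 = -0.01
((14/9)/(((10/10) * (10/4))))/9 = 28/405 = 0.07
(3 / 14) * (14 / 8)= 3/8 = 0.38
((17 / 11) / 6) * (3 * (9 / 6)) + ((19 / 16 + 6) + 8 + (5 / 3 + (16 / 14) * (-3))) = 53905/3696 = 14.58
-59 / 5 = -11.80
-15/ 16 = -0.94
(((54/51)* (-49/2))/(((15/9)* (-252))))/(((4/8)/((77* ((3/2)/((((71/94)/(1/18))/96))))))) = 607992/6035 = 100.74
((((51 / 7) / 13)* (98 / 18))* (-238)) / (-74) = 14161/1443 = 9.81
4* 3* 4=48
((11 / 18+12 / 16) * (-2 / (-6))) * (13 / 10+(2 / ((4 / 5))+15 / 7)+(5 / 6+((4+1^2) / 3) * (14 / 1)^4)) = 31376387/1080 = 29052.21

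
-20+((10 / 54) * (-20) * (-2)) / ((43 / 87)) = -1940/387 = -5.01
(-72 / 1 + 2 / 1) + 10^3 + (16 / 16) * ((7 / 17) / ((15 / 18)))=79092/85 = 930.49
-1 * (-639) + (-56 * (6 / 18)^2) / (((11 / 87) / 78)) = -35195/11 = -3199.55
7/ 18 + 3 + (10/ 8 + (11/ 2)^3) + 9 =12961/72 = 180.01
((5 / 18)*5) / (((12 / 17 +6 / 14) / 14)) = 4165/243 = 17.14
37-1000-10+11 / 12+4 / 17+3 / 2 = -197951/204 = -970.35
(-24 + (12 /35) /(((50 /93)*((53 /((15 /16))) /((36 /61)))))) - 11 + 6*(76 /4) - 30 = 55453483/1131550 = 49.01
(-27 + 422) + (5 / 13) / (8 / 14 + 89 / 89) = 56520/143 = 395.24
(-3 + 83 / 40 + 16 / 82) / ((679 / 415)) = -14193/31816 = -0.45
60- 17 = 43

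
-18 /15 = -6/5 = -1.20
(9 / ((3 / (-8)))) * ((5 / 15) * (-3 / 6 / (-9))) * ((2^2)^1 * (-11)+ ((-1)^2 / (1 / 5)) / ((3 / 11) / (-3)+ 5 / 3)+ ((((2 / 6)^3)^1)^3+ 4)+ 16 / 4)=33598829/2302911 = 14.59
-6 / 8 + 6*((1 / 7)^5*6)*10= -48981/67228 = -0.73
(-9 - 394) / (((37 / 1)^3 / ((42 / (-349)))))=16926/17677897 = 0.00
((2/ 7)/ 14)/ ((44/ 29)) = 29/2156 = 0.01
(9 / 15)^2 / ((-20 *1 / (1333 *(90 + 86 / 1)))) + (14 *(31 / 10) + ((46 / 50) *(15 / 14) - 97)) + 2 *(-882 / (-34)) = -125654359/29750 = -4223.68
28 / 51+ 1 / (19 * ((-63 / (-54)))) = 4030/6783 = 0.59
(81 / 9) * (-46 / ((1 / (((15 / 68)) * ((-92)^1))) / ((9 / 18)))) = 71415/17 = 4200.88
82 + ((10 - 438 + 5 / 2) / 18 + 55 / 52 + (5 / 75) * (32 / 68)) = 591232/9945 = 59.45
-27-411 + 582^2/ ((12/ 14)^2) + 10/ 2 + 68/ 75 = 34545668/75 = 460608.91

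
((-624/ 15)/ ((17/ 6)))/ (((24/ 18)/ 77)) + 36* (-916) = -2875032/85 = -33823.91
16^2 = 256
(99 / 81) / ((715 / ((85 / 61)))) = 17/7137 = 0.00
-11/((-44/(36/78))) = 3/26 = 0.12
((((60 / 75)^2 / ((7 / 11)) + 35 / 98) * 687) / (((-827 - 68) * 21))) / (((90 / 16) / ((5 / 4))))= -12137/1096375 = -0.01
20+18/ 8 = 89/4 = 22.25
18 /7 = 2.57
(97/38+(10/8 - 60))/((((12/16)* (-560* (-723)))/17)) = -72607/23078160 = 0.00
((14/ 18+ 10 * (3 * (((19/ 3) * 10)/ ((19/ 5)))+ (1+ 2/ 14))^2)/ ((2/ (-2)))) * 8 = -92280824/441 = -209253.57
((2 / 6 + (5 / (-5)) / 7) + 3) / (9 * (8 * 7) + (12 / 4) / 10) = 670/105903 = 0.01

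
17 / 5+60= 317/5 = 63.40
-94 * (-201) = 18894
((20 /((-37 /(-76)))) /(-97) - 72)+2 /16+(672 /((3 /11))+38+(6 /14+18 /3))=489623163/200984 = 2436.13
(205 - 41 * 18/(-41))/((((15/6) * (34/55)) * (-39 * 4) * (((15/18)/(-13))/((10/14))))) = 2453/238 = 10.31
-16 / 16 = -1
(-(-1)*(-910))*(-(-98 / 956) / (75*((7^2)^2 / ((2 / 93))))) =-26/2333835 = 0.00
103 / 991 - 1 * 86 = -85.90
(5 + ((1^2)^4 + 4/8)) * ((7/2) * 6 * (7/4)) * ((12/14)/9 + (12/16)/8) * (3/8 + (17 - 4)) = 603.81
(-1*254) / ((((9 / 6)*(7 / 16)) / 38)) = -308864/21 = -14707.81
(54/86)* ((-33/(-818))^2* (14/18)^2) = 17787/28772332 = 0.00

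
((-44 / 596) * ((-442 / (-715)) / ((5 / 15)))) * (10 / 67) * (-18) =3672/9983 = 0.37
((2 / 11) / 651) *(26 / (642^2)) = 13/737876601 = 0.00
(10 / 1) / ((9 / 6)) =20/3 = 6.67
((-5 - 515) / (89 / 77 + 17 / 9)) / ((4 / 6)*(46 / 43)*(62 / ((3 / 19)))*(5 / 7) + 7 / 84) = -390486096/457537253 = -0.85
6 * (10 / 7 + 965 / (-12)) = -6635/14 = -473.93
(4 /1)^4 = 256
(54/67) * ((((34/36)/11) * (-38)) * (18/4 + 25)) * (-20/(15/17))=1295876/737 = 1758.31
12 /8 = 3/2 = 1.50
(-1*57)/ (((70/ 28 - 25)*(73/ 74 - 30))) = -148/1695 = -0.09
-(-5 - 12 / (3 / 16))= 69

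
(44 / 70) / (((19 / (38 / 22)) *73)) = 2/2555 = 0.00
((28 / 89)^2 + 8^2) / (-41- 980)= -507728/8087341 = -0.06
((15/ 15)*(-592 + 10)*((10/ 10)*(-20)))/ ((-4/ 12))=-34920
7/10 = 0.70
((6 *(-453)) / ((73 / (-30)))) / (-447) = -27180/10877 = -2.50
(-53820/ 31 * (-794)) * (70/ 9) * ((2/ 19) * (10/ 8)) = 830921000/589 = 1410731.75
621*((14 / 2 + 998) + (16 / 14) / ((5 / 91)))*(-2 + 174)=547838748/5 = 109567749.60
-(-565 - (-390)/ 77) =43115/77 = 559.94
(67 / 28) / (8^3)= 67/14336 = 0.00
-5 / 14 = -0.36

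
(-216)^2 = 46656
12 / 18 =2/3 = 0.67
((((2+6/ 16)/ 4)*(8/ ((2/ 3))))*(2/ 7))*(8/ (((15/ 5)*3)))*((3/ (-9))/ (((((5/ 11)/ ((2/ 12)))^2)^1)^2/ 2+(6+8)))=-278179/19214181 = -0.01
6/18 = 0.33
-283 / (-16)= 17.69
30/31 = 0.97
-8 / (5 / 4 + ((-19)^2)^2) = -32/521289 = 0.00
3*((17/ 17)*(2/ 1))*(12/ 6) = 12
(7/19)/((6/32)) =112/57 = 1.96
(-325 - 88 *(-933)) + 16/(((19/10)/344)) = 1608841/19 = 84675.84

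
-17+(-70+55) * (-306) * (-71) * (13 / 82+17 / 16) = -130524521/328 = -397940.61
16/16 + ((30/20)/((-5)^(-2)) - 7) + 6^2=135/2 = 67.50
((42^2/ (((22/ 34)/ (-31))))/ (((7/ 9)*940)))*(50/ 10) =-298809/517 = -577.97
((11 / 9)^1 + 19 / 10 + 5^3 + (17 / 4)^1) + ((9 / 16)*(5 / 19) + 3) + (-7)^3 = -2838323/13680 = -207.48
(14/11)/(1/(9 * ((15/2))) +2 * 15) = 945/22286 = 0.04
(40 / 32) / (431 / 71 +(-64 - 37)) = -71/5392 = -0.01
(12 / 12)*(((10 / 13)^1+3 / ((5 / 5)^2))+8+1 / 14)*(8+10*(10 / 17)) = 254290/1547 = 164.38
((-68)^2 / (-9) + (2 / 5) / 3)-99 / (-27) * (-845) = -162539/45 = -3611.98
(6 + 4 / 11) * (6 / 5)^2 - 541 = -29251/55 = -531.84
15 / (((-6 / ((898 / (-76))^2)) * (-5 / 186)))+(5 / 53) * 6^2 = 993951249/76532 = 12987.39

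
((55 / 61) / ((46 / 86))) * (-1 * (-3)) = 7095/1403 = 5.06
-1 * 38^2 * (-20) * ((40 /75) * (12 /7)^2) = 2217984/49 = 45264.98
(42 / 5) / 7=6/5 = 1.20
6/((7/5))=30/7 = 4.29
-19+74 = 55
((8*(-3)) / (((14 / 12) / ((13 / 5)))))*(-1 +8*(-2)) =909.26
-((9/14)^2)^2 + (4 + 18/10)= 1081259/192080 = 5.63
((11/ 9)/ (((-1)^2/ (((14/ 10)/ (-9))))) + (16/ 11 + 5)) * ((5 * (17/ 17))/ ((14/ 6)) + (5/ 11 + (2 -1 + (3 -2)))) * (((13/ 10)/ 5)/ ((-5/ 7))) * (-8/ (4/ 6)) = 125.80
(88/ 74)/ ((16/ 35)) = 385/148 = 2.60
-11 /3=-3.67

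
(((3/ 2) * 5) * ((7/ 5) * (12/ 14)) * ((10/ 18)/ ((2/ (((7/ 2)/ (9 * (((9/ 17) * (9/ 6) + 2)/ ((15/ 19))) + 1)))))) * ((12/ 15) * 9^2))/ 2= 9639/1117 = 8.63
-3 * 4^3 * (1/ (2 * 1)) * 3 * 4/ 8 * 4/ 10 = -288/5 = -57.60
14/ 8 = 7/4 = 1.75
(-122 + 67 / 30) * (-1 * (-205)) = -147313/6 = -24552.17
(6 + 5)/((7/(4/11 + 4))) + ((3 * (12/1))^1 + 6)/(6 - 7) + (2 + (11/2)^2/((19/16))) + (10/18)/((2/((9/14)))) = -3985/532 = -7.49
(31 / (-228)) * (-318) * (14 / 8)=11501/152 = 75.66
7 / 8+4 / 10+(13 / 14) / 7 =2759/1960 = 1.41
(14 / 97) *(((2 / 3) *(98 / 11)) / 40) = 343/16005 = 0.02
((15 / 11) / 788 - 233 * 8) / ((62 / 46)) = -371614151/268708 = -1382.97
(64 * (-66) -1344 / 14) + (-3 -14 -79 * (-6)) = -3863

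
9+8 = 17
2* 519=1038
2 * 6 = 12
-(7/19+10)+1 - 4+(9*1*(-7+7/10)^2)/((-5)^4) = -15196301/1187500 = -12.80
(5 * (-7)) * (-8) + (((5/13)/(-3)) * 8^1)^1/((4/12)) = 3600/13 = 276.92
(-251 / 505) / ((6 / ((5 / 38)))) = -251/23028 = -0.01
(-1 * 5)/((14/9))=-3.21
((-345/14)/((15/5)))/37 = -115/518 = -0.22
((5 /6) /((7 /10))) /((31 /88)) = 2200/651 = 3.38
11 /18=0.61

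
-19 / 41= -0.46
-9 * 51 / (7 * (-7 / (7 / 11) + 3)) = 459/56 = 8.20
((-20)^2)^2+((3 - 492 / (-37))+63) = 5922934/37 = 160079.30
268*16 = 4288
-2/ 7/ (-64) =1/224 = 0.00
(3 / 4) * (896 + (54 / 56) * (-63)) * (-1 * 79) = -791817/16 = -49488.56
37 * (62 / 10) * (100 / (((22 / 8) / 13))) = 1192880/11 = 108443.64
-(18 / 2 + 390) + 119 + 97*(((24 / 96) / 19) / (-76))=-1617377/5776 = -280.02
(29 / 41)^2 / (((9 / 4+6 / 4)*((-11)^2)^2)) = 3364/369172815 = 0.00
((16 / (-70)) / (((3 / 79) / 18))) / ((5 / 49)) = -26544/25 = -1061.76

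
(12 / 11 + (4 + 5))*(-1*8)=-888/11 = -80.73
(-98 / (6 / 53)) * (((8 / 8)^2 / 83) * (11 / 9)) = -28567/2241 = -12.75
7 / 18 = 0.39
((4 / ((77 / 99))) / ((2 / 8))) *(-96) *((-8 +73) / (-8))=112320/7 = 16045.71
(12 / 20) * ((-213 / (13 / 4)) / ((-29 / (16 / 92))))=10224/43355 = 0.24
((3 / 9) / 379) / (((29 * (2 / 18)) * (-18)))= -1/65946 = 0.00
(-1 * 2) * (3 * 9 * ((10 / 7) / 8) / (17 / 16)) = -1080/119 = -9.08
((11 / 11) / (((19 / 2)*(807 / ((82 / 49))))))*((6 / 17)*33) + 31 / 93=4289935/12772389 = 0.34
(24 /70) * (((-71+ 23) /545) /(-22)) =288/209825 = 0.00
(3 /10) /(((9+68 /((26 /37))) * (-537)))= -13/2461250 = 0.00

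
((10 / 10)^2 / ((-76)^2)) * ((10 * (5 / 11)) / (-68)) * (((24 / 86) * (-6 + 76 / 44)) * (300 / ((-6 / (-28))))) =616875/31930811 = 0.02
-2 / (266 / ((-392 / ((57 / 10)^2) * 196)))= 1097600/61731 = 17.78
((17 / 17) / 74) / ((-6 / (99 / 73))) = -33/10804 = 0.00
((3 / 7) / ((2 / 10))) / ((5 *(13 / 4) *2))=6/91 = 0.07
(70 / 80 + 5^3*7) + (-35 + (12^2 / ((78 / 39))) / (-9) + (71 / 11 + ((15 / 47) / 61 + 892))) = 436808839/252296 = 1731.33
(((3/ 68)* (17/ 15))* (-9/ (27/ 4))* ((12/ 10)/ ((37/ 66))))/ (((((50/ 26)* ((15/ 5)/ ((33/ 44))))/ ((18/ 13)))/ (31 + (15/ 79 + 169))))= -1878822/365375 = -5.14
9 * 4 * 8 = 288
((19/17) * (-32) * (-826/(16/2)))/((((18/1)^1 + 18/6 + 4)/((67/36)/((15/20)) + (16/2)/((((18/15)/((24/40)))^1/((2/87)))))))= 25298728/66555 = 380.12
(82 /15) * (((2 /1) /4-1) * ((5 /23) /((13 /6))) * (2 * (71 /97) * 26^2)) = -605488/2231 = -271.40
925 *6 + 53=5603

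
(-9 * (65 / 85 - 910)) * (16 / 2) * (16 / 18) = 989248/17 = 58191.06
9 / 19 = 0.47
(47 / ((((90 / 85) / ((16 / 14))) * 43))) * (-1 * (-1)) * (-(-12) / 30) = 6392/13545 = 0.47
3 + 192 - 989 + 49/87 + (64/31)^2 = -65980517/83607 = -789.17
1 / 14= 0.07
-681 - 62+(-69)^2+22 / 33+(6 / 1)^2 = 12164/3 = 4054.67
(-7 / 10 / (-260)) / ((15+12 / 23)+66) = 161/4875000 = 0.00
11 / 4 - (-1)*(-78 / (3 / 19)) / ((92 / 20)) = -9627/92 = -104.64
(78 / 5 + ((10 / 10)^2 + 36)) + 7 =298/5 = 59.60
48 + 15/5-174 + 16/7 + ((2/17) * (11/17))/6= -732538/6069 = -120.70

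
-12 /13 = -0.92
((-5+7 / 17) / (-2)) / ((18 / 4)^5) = 416/334611 = 0.00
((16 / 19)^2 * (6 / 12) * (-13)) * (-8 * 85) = 1131520/361 = 3134.40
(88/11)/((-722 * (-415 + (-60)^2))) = -4/1149785 = 0.00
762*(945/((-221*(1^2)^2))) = -720090/221 = -3258.33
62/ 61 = 1.02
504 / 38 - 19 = -109/19 = -5.74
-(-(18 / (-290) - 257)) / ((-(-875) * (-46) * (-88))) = -18637/256795000 = 0.00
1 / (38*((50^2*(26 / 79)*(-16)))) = -79/39520000 = 0.00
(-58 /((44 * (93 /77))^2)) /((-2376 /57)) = 26999/54800064 = 0.00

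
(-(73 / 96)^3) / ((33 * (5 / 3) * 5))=-389017/243302400 = 0.00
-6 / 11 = -0.55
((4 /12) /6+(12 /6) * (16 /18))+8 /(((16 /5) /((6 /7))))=167/42 = 3.98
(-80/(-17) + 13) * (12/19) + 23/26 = 12.07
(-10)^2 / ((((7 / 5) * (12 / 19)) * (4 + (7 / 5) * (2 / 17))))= 201875/7434 = 27.16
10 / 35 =2/7 = 0.29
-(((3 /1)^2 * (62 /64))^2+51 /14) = -570999/7168 = -79.66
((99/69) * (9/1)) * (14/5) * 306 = 1272348/115 = 11063.90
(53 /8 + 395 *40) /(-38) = -415.96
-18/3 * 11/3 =-22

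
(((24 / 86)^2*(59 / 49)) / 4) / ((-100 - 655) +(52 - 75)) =-1062/35243789 = 0.00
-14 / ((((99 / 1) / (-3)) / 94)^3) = 323.57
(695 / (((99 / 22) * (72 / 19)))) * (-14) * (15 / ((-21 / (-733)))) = -48396325/162 = -298742.75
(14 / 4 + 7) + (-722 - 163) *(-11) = 19491/2 = 9745.50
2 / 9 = 0.22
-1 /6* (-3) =1/2 = 0.50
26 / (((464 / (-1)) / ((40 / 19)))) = -65/551 = -0.12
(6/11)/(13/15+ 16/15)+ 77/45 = 28613/14355 = 1.99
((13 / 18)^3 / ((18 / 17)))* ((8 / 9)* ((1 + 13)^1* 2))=522886/59049 = 8.86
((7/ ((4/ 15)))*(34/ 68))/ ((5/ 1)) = 21/8 = 2.62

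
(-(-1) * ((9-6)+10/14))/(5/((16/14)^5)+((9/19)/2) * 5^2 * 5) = 16187392/140200655 = 0.12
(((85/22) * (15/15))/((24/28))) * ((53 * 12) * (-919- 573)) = -47050220/11 = -4277292.73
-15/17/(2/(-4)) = 30/17 = 1.76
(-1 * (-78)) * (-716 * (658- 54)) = -33732192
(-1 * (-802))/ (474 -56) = 401/209 = 1.92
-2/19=-0.11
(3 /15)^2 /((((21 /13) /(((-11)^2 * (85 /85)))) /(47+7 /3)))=232804/1575 = 147.81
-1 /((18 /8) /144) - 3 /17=-1091/17 = -64.18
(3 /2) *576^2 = 497664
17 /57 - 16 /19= -31/57 = -0.54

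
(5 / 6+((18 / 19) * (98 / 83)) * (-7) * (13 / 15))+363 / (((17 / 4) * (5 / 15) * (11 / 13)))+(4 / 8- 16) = 113149052/402135 = 281.37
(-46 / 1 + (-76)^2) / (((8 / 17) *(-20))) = -9741/16 = -608.81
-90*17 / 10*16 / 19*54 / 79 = -88.07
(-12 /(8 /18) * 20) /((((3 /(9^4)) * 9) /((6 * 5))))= -3936600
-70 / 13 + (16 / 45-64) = -40382/585 = -69.03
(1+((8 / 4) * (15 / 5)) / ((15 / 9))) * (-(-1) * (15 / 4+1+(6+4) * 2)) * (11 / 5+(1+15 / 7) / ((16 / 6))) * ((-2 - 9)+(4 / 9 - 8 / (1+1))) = -5598.80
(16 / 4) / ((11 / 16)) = 64/11 = 5.82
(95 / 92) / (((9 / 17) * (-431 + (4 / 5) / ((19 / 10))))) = -30685/6773868 = 0.00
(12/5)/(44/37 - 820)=-111/37870 = 0.00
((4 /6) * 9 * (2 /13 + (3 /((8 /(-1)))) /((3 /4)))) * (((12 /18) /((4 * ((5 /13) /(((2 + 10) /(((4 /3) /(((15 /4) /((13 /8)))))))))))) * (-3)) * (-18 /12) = -2187/26 = -84.12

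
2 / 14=1/7 = 0.14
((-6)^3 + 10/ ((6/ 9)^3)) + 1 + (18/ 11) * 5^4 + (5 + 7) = 37553/44 = 853.48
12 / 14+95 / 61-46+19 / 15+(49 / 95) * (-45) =-7974593/121695 = -65.53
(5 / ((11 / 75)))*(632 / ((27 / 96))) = 2528000/33 = 76606.06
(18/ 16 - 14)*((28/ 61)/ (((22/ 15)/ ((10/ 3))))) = -18025/1342 = -13.43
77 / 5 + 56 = 357/5 = 71.40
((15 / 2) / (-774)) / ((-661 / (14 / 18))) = 35/3069684 = 0.00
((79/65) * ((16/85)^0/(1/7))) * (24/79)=168/65 = 2.58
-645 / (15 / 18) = -774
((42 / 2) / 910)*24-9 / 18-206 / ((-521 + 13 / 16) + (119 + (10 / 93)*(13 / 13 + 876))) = 43045169/59364110 = 0.73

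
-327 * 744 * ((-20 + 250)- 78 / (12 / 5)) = -48049380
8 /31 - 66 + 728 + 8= 20778/31 = 670.26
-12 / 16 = -3/4 = -0.75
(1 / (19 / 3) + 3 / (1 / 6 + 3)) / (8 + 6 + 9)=21/437 = 0.05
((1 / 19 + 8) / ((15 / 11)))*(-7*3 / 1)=-11781/95 = -124.01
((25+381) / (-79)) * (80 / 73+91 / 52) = -168693/11534 = -14.63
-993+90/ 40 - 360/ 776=-991.21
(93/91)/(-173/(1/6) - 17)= -93/96005 = 0.00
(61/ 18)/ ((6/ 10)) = 305/54 = 5.65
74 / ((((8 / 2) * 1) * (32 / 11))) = 407/64 = 6.36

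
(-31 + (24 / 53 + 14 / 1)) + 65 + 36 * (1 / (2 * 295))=758514/15635 = 48.51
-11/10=-1.10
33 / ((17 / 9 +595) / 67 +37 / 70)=1392930/398351 = 3.50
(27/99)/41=3/451 = 0.01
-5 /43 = -0.12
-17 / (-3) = 17/3 = 5.67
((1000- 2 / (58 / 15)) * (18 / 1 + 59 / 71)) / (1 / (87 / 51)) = 2279585/71 = 32106.83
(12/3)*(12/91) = 48/91 = 0.53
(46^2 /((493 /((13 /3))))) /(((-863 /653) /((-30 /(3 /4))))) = 718508960/1276377 = 562.93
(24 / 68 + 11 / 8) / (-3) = -235/408 = -0.58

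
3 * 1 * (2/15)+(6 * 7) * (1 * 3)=632/5 = 126.40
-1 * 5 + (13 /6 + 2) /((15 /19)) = 5/18 = 0.28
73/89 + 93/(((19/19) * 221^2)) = 3573670/4346849 = 0.82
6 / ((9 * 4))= 1/6 = 0.17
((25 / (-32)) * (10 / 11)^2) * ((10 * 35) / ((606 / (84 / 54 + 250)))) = -30953125/329967 = -93.81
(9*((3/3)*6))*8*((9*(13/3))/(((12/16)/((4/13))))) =6912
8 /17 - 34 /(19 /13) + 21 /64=-464385/20672 = -22.46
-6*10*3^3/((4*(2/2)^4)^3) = -405/16 = -25.31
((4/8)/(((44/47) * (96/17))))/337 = 799/2846976 = 0.00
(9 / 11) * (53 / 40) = 1.08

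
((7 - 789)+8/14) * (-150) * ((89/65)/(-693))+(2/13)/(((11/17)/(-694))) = -8336912/21021 = -396.60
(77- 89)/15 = -4/5 = -0.80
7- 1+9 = 15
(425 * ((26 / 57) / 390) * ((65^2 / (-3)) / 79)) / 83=-359125/3363741 = -0.11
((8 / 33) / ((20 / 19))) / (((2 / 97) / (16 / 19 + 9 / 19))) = 485/33 = 14.70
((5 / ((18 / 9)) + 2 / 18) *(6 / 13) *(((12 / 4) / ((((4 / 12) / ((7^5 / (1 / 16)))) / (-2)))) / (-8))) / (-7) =-1354164/13 = -104166.46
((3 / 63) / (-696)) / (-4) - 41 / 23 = -2397001/1344672 = -1.78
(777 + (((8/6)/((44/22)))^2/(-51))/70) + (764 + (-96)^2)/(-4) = -27599672/16065 = -1718.00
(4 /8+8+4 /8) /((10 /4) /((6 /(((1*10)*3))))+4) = 6/11 = 0.55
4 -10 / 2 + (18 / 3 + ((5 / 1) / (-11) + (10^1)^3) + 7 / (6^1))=66377/66 = 1005.71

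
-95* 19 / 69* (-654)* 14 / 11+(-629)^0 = 5509113/253 = 21775.15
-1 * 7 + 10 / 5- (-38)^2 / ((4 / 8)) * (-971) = 2804243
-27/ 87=-9/29 = -0.31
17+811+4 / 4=829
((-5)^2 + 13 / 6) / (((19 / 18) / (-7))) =-3423/19 = -180.16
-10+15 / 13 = -115/13 = -8.85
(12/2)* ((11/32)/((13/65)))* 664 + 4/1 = 13703/2 = 6851.50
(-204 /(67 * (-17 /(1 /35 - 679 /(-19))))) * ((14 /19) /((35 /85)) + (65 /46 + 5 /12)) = 451396536/19470535 = 23.18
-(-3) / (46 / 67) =201/46 = 4.37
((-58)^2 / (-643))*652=-2193328/643 = -3411.09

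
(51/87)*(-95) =-1615/29 = -55.69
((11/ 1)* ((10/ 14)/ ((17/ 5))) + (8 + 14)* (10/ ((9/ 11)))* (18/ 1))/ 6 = 576235/714 = 807.05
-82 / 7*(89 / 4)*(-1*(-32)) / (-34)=29192/119 = 245.31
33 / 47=0.70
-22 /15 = -1.47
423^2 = 178929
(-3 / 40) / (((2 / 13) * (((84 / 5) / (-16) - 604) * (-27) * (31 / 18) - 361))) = -39/2221906 = 0.00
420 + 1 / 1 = 421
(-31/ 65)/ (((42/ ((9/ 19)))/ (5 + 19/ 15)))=-1457/43225 = -0.03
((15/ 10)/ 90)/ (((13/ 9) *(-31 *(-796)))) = 3/6415760 = 0.00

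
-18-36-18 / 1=-72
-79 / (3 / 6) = -158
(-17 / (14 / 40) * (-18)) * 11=67320/7 = 9617.14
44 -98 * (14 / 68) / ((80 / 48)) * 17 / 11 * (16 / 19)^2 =610196/19855 = 30.73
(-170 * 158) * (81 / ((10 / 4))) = -870264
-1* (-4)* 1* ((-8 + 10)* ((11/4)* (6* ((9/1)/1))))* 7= 8316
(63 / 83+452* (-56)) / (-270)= 2100833/22410 = 93.75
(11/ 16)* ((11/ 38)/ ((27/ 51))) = 2057/5472 = 0.38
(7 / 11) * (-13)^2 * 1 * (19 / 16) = 22477/176 = 127.71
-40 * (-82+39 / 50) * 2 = 32488/5 = 6497.60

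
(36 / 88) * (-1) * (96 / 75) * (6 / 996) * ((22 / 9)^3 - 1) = -79352/1848825 = -0.04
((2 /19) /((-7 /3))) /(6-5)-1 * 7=-937/133 = -7.05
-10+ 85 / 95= -173/19 = -9.11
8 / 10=4/5 = 0.80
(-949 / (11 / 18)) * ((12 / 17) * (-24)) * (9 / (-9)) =-4919616/187 = -26308.11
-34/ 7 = -4.86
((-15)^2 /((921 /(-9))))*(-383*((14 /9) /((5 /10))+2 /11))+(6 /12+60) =19137317/6754 = 2833.48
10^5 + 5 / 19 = 1900005/19 = 100000.26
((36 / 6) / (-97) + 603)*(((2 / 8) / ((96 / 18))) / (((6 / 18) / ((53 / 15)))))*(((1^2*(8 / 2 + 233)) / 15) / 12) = 48975339/124160 = 394.45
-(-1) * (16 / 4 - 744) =-740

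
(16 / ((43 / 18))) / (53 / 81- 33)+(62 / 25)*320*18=80465112/5633 = 14284.59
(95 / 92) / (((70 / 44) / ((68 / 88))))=0.50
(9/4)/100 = 9/400 = 0.02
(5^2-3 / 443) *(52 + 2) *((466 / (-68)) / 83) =-69653952/625073 = -111.43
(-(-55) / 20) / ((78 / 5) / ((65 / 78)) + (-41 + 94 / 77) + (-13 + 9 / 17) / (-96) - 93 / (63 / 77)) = -719950/35237229 = -0.02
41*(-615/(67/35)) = -882525/67 = -13172.01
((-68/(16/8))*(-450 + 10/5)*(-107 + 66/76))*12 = -368583936/19 = -19399154.53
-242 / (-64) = 121/32 = 3.78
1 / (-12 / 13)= -1.08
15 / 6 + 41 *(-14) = -1143/2 = -571.50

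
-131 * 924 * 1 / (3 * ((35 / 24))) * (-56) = 7746816/5 = 1549363.20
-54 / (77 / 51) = -2754/77 = -35.77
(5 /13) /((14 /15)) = 0.41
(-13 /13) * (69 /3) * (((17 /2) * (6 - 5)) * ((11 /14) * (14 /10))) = -4301/20 = -215.05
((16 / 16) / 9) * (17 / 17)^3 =1/9 = 0.11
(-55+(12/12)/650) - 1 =-36399/650 = -56.00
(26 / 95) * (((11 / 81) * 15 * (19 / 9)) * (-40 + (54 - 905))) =-3146/3 = -1048.67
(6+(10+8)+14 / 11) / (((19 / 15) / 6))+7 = 26483/209 = 126.71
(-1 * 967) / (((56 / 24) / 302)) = -876102/7 = -125157.43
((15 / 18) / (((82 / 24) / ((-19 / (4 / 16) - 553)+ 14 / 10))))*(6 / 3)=-12552/41 = -306.15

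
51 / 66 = 17/22 = 0.77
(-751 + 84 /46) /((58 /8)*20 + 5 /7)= -120617/23460 = -5.14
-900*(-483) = 434700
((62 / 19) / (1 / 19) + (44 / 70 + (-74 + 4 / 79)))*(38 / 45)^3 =-190844816/27995625 = -6.82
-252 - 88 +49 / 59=-20011/59 = -339.17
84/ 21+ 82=86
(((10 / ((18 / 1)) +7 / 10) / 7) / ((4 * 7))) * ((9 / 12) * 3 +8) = 4633/70560 = 0.07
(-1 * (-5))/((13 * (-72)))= -5/936 = -0.01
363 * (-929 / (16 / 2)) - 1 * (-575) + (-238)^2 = 15065.62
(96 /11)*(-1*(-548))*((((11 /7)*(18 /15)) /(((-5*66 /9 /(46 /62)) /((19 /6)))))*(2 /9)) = -7663232/59675 = -128.42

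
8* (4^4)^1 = 2048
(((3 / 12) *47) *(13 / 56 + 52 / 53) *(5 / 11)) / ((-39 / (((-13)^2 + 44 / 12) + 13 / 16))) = -49276915/1709568 = -28.82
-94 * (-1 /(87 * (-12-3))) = -94/1305 = -0.07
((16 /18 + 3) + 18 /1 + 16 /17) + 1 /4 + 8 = 19021/612 = 31.08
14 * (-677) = -9478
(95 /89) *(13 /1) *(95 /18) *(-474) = -9268675/267 = -34714.14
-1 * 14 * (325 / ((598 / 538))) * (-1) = 94150/23 = 4093.48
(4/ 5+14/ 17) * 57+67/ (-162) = 1268597/13770 = 92.13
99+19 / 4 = 415/4 = 103.75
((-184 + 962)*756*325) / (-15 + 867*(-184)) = -7079800/5909 = -1198.14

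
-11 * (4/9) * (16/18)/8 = -44/81 = -0.54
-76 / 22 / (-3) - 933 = -30751/33 = -931.85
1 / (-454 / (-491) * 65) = 491/29510 = 0.02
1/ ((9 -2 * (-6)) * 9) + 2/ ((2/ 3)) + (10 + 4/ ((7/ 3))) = 14.72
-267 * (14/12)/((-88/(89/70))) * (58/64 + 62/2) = 143.60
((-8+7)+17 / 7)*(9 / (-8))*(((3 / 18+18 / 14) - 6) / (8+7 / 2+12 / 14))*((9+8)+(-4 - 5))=5730/1211 = 4.73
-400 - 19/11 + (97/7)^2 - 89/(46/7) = -5535269/24794 = -223.25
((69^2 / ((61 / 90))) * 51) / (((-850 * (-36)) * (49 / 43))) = 614169/59780 = 10.27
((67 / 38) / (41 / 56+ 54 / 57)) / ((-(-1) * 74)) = 938/66119 = 0.01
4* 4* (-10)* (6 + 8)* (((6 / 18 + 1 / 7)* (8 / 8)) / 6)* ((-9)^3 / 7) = 129600/7 = 18514.29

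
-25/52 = -0.48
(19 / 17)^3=6859/4913 = 1.40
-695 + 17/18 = -12493/18 = -694.06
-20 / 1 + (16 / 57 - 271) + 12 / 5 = -82171/285 = -288.32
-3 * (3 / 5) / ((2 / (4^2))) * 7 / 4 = -25.20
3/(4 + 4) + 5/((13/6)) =279/104 = 2.68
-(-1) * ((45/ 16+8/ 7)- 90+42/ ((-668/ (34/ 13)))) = -20961911/243152 = -86.21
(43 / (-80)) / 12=-43/960 = -0.04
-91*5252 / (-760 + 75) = 477932/685 = 697.71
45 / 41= 1.10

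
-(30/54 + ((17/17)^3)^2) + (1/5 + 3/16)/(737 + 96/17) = -14135257/9090000 = -1.56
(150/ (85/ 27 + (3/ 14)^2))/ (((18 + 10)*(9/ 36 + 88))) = 113400/5966759 = 0.02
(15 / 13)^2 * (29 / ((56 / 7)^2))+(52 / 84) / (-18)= 1162921/2044224 = 0.57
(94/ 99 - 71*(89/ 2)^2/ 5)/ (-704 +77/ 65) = 723772777/18090468 = 40.01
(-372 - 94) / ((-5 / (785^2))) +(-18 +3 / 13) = 746617979/13 = 57432152.23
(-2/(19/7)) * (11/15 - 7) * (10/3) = 15.39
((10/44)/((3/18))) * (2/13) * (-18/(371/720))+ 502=26243806/53053 = 494.67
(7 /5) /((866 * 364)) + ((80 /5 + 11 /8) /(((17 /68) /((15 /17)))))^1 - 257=-748994723/3827720 = -195.68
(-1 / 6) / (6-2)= -1/24 = -0.04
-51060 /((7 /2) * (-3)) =34040/7 = 4862.86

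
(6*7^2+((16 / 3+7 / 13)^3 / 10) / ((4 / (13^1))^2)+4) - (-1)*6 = 29081629/56160 = 517.84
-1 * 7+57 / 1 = 50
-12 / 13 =-0.92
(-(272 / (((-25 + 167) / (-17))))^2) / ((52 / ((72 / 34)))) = -2829888/65533 = -43.18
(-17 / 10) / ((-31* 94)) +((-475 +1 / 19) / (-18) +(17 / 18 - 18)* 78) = -721943177/553660 = -1303.95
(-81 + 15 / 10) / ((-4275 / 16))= 424/1425 = 0.30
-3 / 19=-0.16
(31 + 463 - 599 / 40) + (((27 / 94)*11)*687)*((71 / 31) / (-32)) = 150906771/466240 = 323.67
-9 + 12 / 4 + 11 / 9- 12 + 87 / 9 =-64/9 = -7.11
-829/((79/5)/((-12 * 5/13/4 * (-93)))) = -5782275/1027 = -5630.26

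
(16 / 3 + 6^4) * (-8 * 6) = -62464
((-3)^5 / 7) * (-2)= 486/7 = 69.43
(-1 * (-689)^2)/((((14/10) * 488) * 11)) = -2373605/37576 = -63.17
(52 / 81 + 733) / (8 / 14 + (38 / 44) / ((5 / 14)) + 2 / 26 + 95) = 297422125/39756663 = 7.48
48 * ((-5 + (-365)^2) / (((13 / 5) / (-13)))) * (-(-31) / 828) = -82596400/69 = -1197049.28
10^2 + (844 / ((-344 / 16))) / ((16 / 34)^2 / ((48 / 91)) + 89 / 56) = 337496324/4194521 = 80.46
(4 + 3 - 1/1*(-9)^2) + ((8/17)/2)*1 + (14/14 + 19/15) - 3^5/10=-48857/510 = -95.80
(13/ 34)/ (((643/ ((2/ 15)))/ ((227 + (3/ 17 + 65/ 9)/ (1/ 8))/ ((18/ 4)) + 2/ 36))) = 2278913/451559610 = 0.01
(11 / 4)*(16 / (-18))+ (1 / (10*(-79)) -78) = -571969/7110 = -80.45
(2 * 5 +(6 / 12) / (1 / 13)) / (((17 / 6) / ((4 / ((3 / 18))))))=2376/17 = 139.76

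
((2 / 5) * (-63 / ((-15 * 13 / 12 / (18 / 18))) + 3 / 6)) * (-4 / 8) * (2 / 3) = -569/975 = -0.58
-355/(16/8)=-355/2 = -177.50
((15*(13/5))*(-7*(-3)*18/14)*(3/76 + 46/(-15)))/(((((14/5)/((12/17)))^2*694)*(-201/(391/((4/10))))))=17558775/12368468 = 1.42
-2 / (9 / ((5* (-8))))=80/9 = 8.89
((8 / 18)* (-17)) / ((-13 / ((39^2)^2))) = 1344564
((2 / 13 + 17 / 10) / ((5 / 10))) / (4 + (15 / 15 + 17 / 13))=241/410 = 0.59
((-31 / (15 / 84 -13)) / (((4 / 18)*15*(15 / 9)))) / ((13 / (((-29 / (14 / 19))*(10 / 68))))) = -153729/793390 = -0.19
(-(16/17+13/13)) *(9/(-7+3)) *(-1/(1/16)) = -69.88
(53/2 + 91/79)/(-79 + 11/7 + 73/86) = -1315069/3641979 = -0.36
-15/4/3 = -5/4 = -1.25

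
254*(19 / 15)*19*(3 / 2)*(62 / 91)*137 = 855877.84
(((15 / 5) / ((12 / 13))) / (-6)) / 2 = -13/48 = -0.27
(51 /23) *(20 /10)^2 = 204/23 = 8.87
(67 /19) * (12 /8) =201/38 = 5.29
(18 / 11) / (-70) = -9/385 = -0.02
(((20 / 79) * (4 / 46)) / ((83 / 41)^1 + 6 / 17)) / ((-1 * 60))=-1394/9032307 = 0.00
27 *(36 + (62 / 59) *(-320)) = -8107.32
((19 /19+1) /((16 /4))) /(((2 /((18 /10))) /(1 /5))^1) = 9/100 = 0.09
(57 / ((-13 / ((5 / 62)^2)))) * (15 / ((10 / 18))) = -0.77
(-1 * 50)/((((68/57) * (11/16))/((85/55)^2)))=-193800/1331 = -145.60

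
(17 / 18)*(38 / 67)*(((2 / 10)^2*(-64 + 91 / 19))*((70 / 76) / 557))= -2975/1418122 = 0.00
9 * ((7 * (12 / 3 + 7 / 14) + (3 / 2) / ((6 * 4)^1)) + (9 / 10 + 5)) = 26973/80 = 337.16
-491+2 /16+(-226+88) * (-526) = 576777/8 = 72097.12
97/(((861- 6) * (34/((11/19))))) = 1067/552330 = 0.00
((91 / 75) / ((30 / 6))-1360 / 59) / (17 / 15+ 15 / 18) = -1009262/87025 = -11.60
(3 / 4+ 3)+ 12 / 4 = 27/4 = 6.75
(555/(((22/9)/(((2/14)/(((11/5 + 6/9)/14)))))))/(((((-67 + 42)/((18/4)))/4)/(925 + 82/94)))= -4963032/47 = -105596.43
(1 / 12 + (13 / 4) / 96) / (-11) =-15/1408 = -0.01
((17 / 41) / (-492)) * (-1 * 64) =272/5043 = 0.05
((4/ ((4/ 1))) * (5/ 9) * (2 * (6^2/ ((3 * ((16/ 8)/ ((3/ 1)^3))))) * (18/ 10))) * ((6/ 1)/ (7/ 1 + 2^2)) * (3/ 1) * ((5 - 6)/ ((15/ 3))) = -5832/55 = -106.04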